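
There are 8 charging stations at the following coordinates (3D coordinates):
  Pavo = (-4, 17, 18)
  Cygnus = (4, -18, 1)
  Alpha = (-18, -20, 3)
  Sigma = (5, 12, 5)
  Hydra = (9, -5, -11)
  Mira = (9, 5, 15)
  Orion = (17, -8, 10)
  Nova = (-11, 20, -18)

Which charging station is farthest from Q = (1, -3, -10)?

Pavo

Squared Euclidean distances:
d²(Q, Pavo) = (1−(-4))² + (-3−17)² + (-10−18)² = 25 + 400 + 784 = 1209
d²(Q, Cygnus) = (1−4)² + (-3−(-18))² + (-10−1)² = 9 + 225 + 121 = 355
d²(Q, Alpha) = (1−(-18))² + (-3−(-20))² + (-10−3)² = 361 + 289 + 169 = 819
d²(Q, Sigma) = (1−5)² + (-3−12)² + (-10−5)² = 16 + 225 + 225 = 466
d²(Q, Hydra) = (1−9)² + (-3−(-5))² + (-10−(-11))² = 64 + 4 + 1 = 69
d²(Q, Mira) = (1−9)² + (-3−5)² + (-10−15)² = 64 + 64 + 625 = 753
d²(Q, Orion) = (1−17)² + (-3−(-8))² + (-10−10)² = 256 + 25 + 400 = 681
d²(Q, Nova) = (1−(-11))² + (-3−20)² + (-10−(-18))² = 144 + 529 + 64 = 737
The largest is to Pavo.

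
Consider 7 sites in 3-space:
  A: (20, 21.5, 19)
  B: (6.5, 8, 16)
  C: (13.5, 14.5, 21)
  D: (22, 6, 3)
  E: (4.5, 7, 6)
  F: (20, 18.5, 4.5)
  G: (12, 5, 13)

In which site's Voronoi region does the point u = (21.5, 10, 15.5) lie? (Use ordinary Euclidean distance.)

Since √ is increasing, it suffices to compare squared distances:
|uA|² = (21.5−20)² + (10−21.5)² + (15.5−19)² = 2.25 + 132.25 + 12.25 = 146.75
|uB|² = (21.5−6.5)² + (10−8)² + (15.5−16)² = 225 + 4 + 0.25 = 229.25
|uC|² = (21.5−13.5)² + (10−14.5)² + (15.5−21)² = 64 + 20.25 + 30.25 = 114.5
|uD|² = (21.5−22)² + (10−6)² + (15.5−3)² = 0.25 + 16 + 156.25 = 172.5
|uE|² = (21.5−4.5)² + (10−7)² + (15.5−6)² = 289 + 9 + 90.25 = 388.25
|uF|² = (21.5−20)² + (10−18.5)² + (15.5−4.5)² = 2.25 + 72.25 + 121 = 195.5
|uG|² = (21.5−12)² + (10−5)² + (15.5−13)² = 90.25 + 25 + 6.25 = 121.5
The smallest is to C, so u lies in the Voronoi region of C.

C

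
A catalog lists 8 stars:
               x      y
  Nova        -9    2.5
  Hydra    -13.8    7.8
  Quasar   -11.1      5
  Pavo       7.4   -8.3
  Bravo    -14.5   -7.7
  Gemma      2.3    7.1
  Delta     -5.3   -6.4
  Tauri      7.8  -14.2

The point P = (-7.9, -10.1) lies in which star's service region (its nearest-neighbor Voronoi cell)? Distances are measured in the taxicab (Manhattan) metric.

Delta

d(P, Nova) = |-7.9−(-9)| + |-10.1−2.5| = 1.1 + 12.6 = 13.7
d(P, Hydra) = |-7.9−(-13.8)| + |-10.1−7.8| = 5.9 + 17.9 = 23.8
d(P, Quasar) = |-7.9−(-11.1)| + |-10.1−5| = 3.2 + 15.1 = 18.3
d(P, Pavo) = |-7.9−7.4| + |-10.1−(-8.3)| = 15.3 + 1.8 = 17.1
d(P, Bravo) = |-7.9−(-14.5)| + |-10.1−(-7.7)| = 6.6 + 2.4 = 9
d(P, Gemma) = |-7.9−2.3| + |-10.1−7.1| = 10.2 + 17.2 = 27.4
d(P, Delta) = |-7.9−(-5.3)| + |-10.1−(-6.4)| = 2.6 + 3.7 = 6.3
d(P, Tauri) = |-7.9−7.8| + |-10.1−(-14.2)| = 15.7 + 4.1 = 19.8
Minimum is at Delta.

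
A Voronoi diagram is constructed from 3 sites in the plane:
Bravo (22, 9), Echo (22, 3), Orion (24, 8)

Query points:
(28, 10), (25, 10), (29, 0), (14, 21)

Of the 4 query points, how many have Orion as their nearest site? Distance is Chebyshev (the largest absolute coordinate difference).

(28, 10) — d to each: Bravo:6, Echo:7, Orion:4 → nearest is Orion
(25, 10) — d to each: Bravo:3, Echo:7, Orion:2 → nearest is Orion
(29, 0) — d to each: Bravo:9, Echo:7, Orion:8 → nearest is Echo
(14, 21) — d to each: Bravo:12, Echo:18, Orion:13 → nearest is Bravo
2 of the 4 points have Orion as nearest.

2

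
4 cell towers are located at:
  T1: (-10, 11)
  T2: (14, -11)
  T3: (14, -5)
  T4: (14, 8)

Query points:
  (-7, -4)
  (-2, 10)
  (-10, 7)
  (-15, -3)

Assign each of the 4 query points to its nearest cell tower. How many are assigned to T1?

4

(-7, -4) — d² to each: T1:234, T2:490, T3:442, T4:585 → nearest is T1
(-2, 10) — d² to each: T1:65, T2:697, T3:481, T4:260 → nearest is T1
(-10, 7) — d² to each: T1:16, T2:900, T3:720, T4:577 → nearest is T1
(-15, -3) — d² to each: T1:221, T2:905, T3:845, T4:962 → nearest is T1
4 of the 4 points have T1 as nearest.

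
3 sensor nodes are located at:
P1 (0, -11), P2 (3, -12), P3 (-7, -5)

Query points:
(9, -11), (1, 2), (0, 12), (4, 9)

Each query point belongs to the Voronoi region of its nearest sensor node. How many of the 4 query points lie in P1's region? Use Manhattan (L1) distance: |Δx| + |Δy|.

(9, -11) — d to each: P1:9, P2:7, P3:22 → nearest is P2
(1, 2) — d to each: P1:14, P2:16, P3:15 → nearest is P1
(0, 12) — d to each: P1:23, P2:27, P3:24 → nearest is P1
(4, 9) — d to each: P1:24, P2:22, P3:25 → nearest is P2
2 of the 4 points have P1 as nearest.

2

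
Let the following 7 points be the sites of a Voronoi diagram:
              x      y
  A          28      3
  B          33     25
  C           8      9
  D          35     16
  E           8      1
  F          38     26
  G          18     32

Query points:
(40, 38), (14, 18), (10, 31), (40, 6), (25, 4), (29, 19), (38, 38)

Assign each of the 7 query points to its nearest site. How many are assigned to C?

(40, 38) — d² to each: A:1369, B:218, C:1865, D:509, E:2393, F:148, G:520 → nearest is F
(14, 18) — d² to each: A:421, B:410, C:117, D:445, E:325, F:640, G:212 → nearest is C
(10, 31) — d² to each: A:1108, B:565, C:488, D:850, E:904, F:809, G:65 → nearest is G
(40, 6) — d² to each: A:153, B:410, C:1033, D:125, E:1049, F:404, G:1160 → nearest is D
(25, 4) — d² to each: A:10, B:505, C:314, D:244, E:298, F:653, G:833 → nearest is A
(29, 19) — d² to each: A:257, B:52, C:541, D:45, E:765, F:130, G:290 → nearest is D
(38, 38) — d² to each: A:1325, B:194, C:1741, D:493, E:2269, F:144, G:436 → nearest is F
1 of the 7 points has C as nearest.

1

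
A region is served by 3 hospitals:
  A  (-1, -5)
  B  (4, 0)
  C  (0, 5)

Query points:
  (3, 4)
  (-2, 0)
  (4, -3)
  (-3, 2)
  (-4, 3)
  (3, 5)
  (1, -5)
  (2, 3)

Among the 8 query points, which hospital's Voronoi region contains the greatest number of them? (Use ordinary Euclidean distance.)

(3, 4) — d² to each: A:97, B:17, C:10 → nearest is C
(-2, 0) — d² to each: A:26, B:36, C:29 → nearest is A
(4, -3) — d² to each: A:29, B:9, C:80 → nearest is B
(-3, 2) — d² to each: A:53, B:53, C:18 → nearest is C
(-4, 3) — d² to each: A:73, B:73, C:20 → nearest is C
(3, 5) — d² to each: A:116, B:26, C:9 → nearest is C
(1, -5) — d² to each: A:4, B:34, C:101 → nearest is A
(2, 3) — d² to each: A:73, B:13, C:8 → nearest is C
Tally — A:2, B:1, C:5. C captures the most (5).

C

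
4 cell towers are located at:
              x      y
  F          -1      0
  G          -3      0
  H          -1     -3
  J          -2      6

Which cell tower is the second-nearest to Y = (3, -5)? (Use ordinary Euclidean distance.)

Squared Euclidean distances:
|YF|² = (3−(-1))² + (-5−0)² = 16 + 25 = 41
|YG|² = (3−(-3))² + (-5−0)² = 36 + 25 = 61
|YH|² = (3−(-1))² + (-5−(-3))² = 16 + 4 = 20
|YJ|² = (3−(-2))² + (-5−6)² = 25 + 121 = 146
Sorted ascending: H, F, G, … — the second-nearest is F.

F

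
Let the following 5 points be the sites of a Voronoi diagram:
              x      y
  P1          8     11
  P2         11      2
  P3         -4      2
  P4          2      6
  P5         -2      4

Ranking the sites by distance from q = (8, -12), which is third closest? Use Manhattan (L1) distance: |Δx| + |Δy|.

d(q,P1) = 0 + 23 = 23
d(q,P2) = 3 + 14 = 17
d(q,P3) = 12 + 14 = 26
d(q,P4) = 6 + 18 = 24
d(q,P5) = 10 + 16 = 26
Sorted ascending: P2, P1, P4, P3, … — the third-nearest is P4.

P4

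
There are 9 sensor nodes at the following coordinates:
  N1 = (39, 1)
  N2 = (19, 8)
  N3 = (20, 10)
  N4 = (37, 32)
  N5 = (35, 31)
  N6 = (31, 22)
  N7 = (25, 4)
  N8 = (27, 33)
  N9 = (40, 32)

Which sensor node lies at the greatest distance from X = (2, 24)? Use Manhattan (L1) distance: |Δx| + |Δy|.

N1

d(X,N1) = |2−39| + |24−1| = 37 + 23 = 60
d(X,N2) = |2−19| + |24−8| = 17 + 16 = 33
d(X,N3) = |2−20| + |24−10| = 18 + 14 = 32
d(X,N4) = |2−37| + |24−32| = 35 + 8 = 43
d(X,N5) = |2−35| + |24−31| = 33 + 7 = 40
d(X,N6) = |2−31| + |24−22| = 29 + 2 = 31
d(X,N7) = |2−25| + |24−4| = 23 + 20 = 43
d(X,N8) = |2−27| + |24−33| = 25 + 9 = 34
d(X,N9) = |2−40| + |24−32| = 38 + 8 = 46
The largest is to N1.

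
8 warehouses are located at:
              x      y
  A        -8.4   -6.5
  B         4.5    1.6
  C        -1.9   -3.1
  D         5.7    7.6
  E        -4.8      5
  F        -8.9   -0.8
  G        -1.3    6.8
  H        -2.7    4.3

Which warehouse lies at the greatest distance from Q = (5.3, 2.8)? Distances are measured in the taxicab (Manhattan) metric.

d(Q,A) = |5.3−(-8.4)| + |2.8−(-6.5)| = 13.7 + 9.3 = 23
d(Q,B) = |5.3−4.5| + |2.8−1.6| = 0.8 + 1.2 = 2
d(Q,C) = |5.3−(-1.9)| + |2.8−(-3.1)| = 7.2 + 5.9 = 13.1
d(Q,D) = |5.3−5.7| + |2.8−7.6| = 0.4 + 4.8 = 5.2
d(Q,E) = |5.3−(-4.8)| + |2.8−5| = 10.1 + 2.2 = 12.3
d(Q,F) = |5.3−(-8.9)| + |2.8−(-0.8)| = 14.2 + 3.6 = 17.8
d(Q,G) = |5.3−(-1.3)| + |2.8−6.8| = 6.6 + 4 = 10.6
d(Q,H) = |5.3−(-2.7)| + |2.8−4.3| = 8 + 1.5 = 9.5
The largest is to A.

A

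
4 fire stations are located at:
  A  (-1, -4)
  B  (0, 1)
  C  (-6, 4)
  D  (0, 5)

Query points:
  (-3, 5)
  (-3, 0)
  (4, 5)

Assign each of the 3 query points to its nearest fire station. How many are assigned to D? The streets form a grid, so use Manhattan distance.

2

(-3, 5) — d to each: A:11, B:7, C:4, D:3 → nearest is D
(-3, 0) — d to each: A:6, B:4, C:7, D:8 → nearest is B
(4, 5) — d to each: A:14, B:8, C:11, D:4 → nearest is D
2 of the 3 points have D as nearest.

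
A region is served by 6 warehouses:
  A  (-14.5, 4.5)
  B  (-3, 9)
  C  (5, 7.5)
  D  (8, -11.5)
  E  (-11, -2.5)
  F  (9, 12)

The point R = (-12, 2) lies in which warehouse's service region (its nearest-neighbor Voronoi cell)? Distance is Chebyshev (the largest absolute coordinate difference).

A

d(R,A) = max(2.5, 2.5) = 2.5
d(R,B) = max(9, 7) = 9
d(R,C) = max(17, 5.5) = 17
d(R,D) = max(20, 13.5) = 20
d(R,E) = max(1, 4.5) = 4.5
d(R,F) = max(21, 10) = 21
The smallest is to A, so R lies in the Voronoi region of A.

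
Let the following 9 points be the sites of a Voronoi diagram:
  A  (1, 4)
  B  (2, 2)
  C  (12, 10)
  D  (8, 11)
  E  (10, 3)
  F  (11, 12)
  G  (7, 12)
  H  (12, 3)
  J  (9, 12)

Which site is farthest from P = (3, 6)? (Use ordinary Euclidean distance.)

F

Compare squared distances (the ordering matches that of the actual distances):
|PA|² = 4 + 4 = 8
|PB|² = 1 + 16 = 17
|PC|² = 81 + 16 = 97
|PD|² = 25 + 25 = 50
|PE|² = 49 + 9 = 58
|PF|² = 64 + 36 = 100
|PG|² = 16 + 36 = 52
|PH|² = 81 + 9 = 90
|PJ|² = 36 + 36 = 72
The largest is to F.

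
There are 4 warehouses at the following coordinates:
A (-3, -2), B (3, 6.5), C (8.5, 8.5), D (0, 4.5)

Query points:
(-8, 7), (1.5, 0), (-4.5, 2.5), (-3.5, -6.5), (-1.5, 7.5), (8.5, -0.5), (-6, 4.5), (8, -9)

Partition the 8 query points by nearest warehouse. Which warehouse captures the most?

(-8, 7) — d² to each: A:106, B:121.25, C:274.5, D:70.25 → nearest is D
(1.5, 0) — d² to each: A:24.25, B:44.5, C:121.25, D:22.5 → nearest is D
(-4.5, 2.5) — d² to each: A:22.5, B:72.25, C:205, D:24.25 → nearest is A
(-3.5, -6.5) — d² to each: A:20.5, B:211.25, C:369, D:133.25 → nearest is A
(-1.5, 7.5) — d² to each: A:92.5, B:21.25, C:101, D:11.25 → nearest is D
(8.5, -0.5) — d² to each: A:134.5, B:79.25, C:81, D:97.25 → nearest is B
(-6, 4.5) — d² to each: A:51.25, B:85, C:226.25, D:36 → nearest is D
(8, -9) — d² to each: A:170, B:265.25, C:306.5, D:246.25 → nearest is A
Tally — A:3, B:1, D:4. D captures the most (4).

D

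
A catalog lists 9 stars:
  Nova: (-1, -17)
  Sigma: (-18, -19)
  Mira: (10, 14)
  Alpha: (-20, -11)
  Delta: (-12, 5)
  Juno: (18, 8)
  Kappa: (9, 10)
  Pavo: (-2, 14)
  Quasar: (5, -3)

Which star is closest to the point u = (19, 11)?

Compare squared distances (the ordering matches that of the actual distances):
d²(u, Nova) = (19−(-1))² + (11−(-17))² = 400 + 784 = 1184
d²(u, Sigma) = (19−(-18))² + (11−(-19))² = 1369 + 900 = 2269
d²(u, Mira) = (19−10)² + (11−14)² = 81 + 9 = 90
d²(u, Alpha) = (19−(-20))² + (11−(-11))² = 1521 + 484 = 2005
d²(u, Delta) = (19−(-12))² + (11−5)² = 961 + 36 = 997
d²(u, Juno) = (19−18)² + (11−8)² = 1 + 9 = 10
d²(u, Kappa) = (19−9)² + (11−10)² = 100 + 1 = 101
d²(u, Pavo) = (19−(-2))² + (11−14)² = 441 + 9 = 450
d²(u, Quasar) = (19−5)² + (11−(-3))² = 196 + 196 = 392
Juno is nearest.

Juno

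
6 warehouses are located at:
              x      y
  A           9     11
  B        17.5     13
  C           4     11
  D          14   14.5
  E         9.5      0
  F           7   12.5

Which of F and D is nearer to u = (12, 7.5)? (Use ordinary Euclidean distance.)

F

Compare squared distances:
|uF|² = (12−7)² + (7.5−12.5)² = 25 + 25 = 50
|uD|² = (12−14)² + (7.5−14.5)² = 4 + 49 = 53
50 < 53, so F is closer.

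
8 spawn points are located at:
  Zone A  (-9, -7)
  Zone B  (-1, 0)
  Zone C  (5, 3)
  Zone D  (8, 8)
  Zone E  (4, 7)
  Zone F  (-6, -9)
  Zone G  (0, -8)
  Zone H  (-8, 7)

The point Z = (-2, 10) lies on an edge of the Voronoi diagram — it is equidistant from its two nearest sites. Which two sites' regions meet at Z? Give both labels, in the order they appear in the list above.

Zone E and Zone H

Squared distances from Z to each site:
d²(Z, Zone A) = 49 + 289 = 338
d²(Z, Zone B) = 1 + 100 = 101
d²(Z, Zone C) = 49 + 49 = 98
d²(Z, Zone D) = 100 + 4 = 104
d²(Z, Zone E) = 36 + 9 = 45
d²(Z, Zone F) = 16 + 361 = 377
d²(Z, Zone G) = 4 + 324 = 328
d²(Z, Zone H) = 36 + 9 = 45
Z is equidistant from Zone E and Zone H (both at squared distance 45), and every other site is strictly farther — so Z lies on the Zone E–Zone H Voronoi edge.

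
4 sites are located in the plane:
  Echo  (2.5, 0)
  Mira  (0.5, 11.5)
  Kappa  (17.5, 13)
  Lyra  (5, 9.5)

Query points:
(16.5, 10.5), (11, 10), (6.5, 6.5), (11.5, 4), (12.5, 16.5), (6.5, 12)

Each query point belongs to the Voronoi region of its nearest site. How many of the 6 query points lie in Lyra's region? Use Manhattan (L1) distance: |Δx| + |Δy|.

4

(16.5, 10.5) — d to each: Echo:24.5, Mira:17, Kappa:3.5, Lyra:12.5 → nearest is Kappa
(11, 10) — d to each: Echo:18.5, Mira:12, Kappa:9.5, Lyra:6.5 → nearest is Lyra
(6.5, 6.5) — d to each: Echo:10.5, Mira:11, Kappa:17.5, Lyra:4.5 → nearest is Lyra
(11.5, 4) — d to each: Echo:13, Mira:18.5, Kappa:15, Lyra:12 → nearest is Lyra
(12.5, 16.5) — d to each: Echo:26.5, Mira:17, Kappa:8.5, Lyra:14.5 → nearest is Kappa
(6.5, 12) — d to each: Echo:16, Mira:6.5, Kappa:12, Lyra:4 → nearest is Lyra
4 of the 6 points have Lyra as nearest.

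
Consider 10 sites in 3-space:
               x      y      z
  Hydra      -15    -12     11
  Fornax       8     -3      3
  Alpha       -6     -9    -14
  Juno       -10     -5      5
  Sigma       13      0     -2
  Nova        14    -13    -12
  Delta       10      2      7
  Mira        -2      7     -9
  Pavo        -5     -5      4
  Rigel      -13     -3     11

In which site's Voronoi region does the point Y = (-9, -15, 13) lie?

Since √ is increasing, it suffices to compare squared distances:
d²(Y, Hydra) = 36 + 9 + 4 = 49
d²(Y, Fornax) = 289 + 144 + 100 = 533
d²(Y, Alpha) = 9 + 36 + 729 = 774
d²(Y, Juno) = 1 + 100 + 64 = 165
d²(Y, Sigma) = 484 + 225 + 225 = 934
d²(Y, Nova) = 529 + 4 + 625 = 1158
d²(Y, Delta) = 361 + 289 + 36 = 686
d²(Y, Mira) = 49 + 484 + 484 = 1017
d²(Y, Pavo) = 16 + 100 + 81 = 197
d²(Y, Rigel) = 16 + 144 + 4 = 164
Minimum is at Hydra.

Hydra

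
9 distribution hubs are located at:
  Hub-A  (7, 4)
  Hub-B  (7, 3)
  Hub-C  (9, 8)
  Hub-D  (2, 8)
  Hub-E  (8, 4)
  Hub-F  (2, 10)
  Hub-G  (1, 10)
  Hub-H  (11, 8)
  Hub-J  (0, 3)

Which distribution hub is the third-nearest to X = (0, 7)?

Squared Euclidean distances:
d²(X, Hub-A) = 49 + 9 = 58
d²(X, Hub-B) = 49 + 16 = 65
d²(X, Hub-C) = 81 + 1 = 82
d²(X, Hub-D) = 4 + 1 = 5
d²(X, Hub-E) = 64 + 9 = 73
d²(X, Hub-F) = 4 + 9 = 13
d²(X, Hub-G) = 1 + 9 = 10
d²(X, Hub-H) = 121 + 1 = 122
d²(X, Hub-J) = 0 + 16 = 16
Sorted ascending: Hub-D, Hub-G, Hub-F, Hub-J, … — the third-nearest is Hub-F.

Hub-F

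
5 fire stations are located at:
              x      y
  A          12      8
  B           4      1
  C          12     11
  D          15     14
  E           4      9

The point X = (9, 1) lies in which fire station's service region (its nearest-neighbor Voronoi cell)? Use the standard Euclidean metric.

Squared Euclidean distances:
|XA|² = (9−12)² + (1−8)² = 9 + 49 = 58
|XB|² = (9−4)² + (1−1)² = 25 + 0 = 25
|XC|² = (9−12)² + (1−11)² = 9 + 100 = 109
|XD|² = (9−15)² + (1−14)² = 36 + 169 = 205
|XE|² = (9−4)² + (1−9)² = 25 + 64 = 89
B is nearest.

B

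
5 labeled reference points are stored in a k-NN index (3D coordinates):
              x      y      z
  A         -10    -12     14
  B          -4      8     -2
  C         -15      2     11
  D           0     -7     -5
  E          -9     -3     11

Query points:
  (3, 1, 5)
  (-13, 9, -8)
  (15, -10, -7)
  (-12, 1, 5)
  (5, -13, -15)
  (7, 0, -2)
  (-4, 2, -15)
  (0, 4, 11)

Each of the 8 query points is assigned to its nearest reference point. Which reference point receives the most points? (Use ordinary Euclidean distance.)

(3, 1, 5) — d² to each: A:419, B:147, C:361, D:173, E:196 → nearest is B
(-13, 9, -8) — d² to each: A:934, B:118, C:414, D:434, E:521 → nearest is B
(15, -10, -7) — d² to each: A:1070, B:710, C:1368, D:238, E:949 → nearest is D
(-12, 1, 5) — d² to each: A:254, B:162, C:46, D:308, E:61 → nearest is C
(5, -13, -15) — d² to each: A:1067, B:691, C:1301, D:161, E:972 → nearest is D
(7, 0, -2) — d² to each: A:689, B:185, C:657, D:107, E:434 → nearest is D
(-4, 2, -15) — d² to each: A:1073, B:205, C:797, D:197, E:726 → nearest is D
(0, 4, 11) — d² to each: A:365, B:201, C:229, D:377, E:130 → nearest is E
Tally — B:2, C:1, D:4, E:1. D captures the most (4).

D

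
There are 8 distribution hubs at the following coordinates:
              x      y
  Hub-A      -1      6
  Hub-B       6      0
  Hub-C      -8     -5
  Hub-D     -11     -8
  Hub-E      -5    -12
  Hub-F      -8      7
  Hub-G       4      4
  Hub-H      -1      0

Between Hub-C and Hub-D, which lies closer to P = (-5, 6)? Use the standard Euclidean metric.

Compare squared distances:
d²(P, Hub-C) = (-5−(-8))² + (6−(-5))² = 9 + 121 = 130
d²(P, Hub-D) = (-5−(-11))² + (6−(-8))² = 36 + 196 = 232
130 < 232, so Hub-C is closer.

Hub-C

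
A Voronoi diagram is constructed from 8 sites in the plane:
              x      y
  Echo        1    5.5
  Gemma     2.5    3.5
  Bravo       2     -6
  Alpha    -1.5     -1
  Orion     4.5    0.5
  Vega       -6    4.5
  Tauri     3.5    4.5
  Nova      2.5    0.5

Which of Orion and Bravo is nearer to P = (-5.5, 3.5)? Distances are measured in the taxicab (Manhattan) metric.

d(P, Orion) = |-5.5−4.5| + |3.5−0.5| = 10 + 3 = 13
d(P, Bravo) = |-5.5−2| + |3.5−(-6)| = 7.5 + 9.5 = 17
13 < 17, so Orion is closer.

Orion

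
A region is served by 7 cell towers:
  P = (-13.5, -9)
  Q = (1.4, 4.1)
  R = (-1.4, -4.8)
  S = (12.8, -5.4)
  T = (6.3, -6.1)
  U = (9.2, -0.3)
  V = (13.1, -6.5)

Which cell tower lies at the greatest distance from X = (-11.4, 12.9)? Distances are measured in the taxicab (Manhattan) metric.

V

d(X,P) = |-11.4−(-13.5)| + |12.9−(-9)| = 2.1 + 21.9 = 24
d(X,Q) = |-11.4−1.4| + |12.9−4.1| = 12.8 + 8.8 = 21.6
d(X,R) = |-11.4−(-1.4)| + |12.9−(-4.8)| = 10 + 17.7 = 27.7
d(X,S) = |-11.4−12.8| + |12.9−(-5.4)| = 24.2 + 18.3 = 42.5
d(X,T) = |-11.4−6.3| + |12.9−(-6.1)| = 17.7 + 19 = 36.7
d(X,U) = |-11.4−9.2| + |12.9−(-0.3)| = 20.6 + 13.2 = 33.8
d(X,V) = |-11.4−13.1| + |12.9−(-6.5)| = 24.5 + 19.4 = 43.9
The largest is to V.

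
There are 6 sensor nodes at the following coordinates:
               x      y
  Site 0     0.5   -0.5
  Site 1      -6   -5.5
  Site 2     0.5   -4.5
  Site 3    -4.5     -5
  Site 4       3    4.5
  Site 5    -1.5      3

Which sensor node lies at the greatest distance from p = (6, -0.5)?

Site 1

Compare squared distances (the ordering matches that of the actual distances):
d²(p, Site 0) = (6−0.5)² + (-0.5−(-0.5))² = 30.25 + 0 = 30.25
d²(p, Site 1) = (6−(-6))² + (-0.5−(-5.5))² = 144 + 25 = 169
d²(p, Site 2) = (6−0.5)² + (-0.5−(-4.5))² = 30.25 + 16 = 46.25
d²(p, Site 3) = (6−(-4.5))² + (-0.5−(-5))² = 110.25 + 20.25 = 130.5
d²(p, Site 4) = (6−3)² + (-0.5−4.5)² = 9 + 25 = 34
d²(p, Site 5) = (6−(-1.5))² + (-0.5−3)² = 56.25 + 12.25 = 68.5
The largest is to Site 1.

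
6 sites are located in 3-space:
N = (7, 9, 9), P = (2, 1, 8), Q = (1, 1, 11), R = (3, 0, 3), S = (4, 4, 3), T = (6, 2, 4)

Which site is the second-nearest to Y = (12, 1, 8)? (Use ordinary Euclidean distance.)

Squared Euclidean distances:
|YN|² = (12−7)² + (1−9)² + (8−9)² = 25 + 64 + 1 = 90
|YP|² = (12−2)² + (1−1)² + (8−8)² = 100 + 0 + 0 = 100
|YQ|² = (12−1)² + (1−1)² + (8−11)² = 121 + 0 + 9 = 130
|YR|² = (12−3)² + (1−0)² + (8−3)² = 81 + 1 + 25 = 107
|YS|² = (12−4)² + (1−4)² + (8−3)² = 64 + 9 + 25 = 98
|YT|² = (12−6)² + (1−2)² + (8−4)² = 36 + 1 + 16 = 53
Sorted ascending: T, N, S, … — the second-nearest is N.

N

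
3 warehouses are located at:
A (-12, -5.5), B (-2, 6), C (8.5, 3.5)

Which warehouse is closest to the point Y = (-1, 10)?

Since √ is increasing, it suffices to compare squared distances:
|YA|² = (-1−(-12))² + (10−(-5.5))² = 121 + 240.25 = 361.25
|YB|² = (-1−(-2))² + (10−6)² = 1 + 16 = 17
|YC|² = (-1−8.5)² + (10−3.5)² = 90.25 + 42.25 = 132.5
B is nearest.

B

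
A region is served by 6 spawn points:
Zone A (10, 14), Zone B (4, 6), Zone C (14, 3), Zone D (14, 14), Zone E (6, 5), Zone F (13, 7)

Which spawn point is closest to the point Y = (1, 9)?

Squared Euclidean distances:
d²(Y, Zone A) = (1−10)² + (9−14)² = 81 + 25 = 106
d²(Y, Zone B) = (1−4)² + (9−6)² = 9 + 9 = 18
d²(Y, Zone C) = (1−14)² + (9−3)² = 169 + 36 = 205
d²(Y, Zone D) = (1−14)² + (9−14)² = 169 + 25 = 194
d²(Y, Zone E) = (1−6)² + (9−5)² = 25 + 16 = 41
d²(Y, Zone F) = (1−13)² + (9−7)² = 144 + 4 = 148
Minimum is at Zone B.

Zone B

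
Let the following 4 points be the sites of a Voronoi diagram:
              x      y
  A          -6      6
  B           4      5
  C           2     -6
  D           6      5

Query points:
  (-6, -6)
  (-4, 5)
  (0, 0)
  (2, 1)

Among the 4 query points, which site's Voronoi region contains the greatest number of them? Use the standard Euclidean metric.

C

(-6, -6) — d² to each: A:144, B:221, C:64, D:265 → nearest is C
(-4, 5) — d² to each: A:5, B:64, C:157, D:100 → nearest is A
(0, 0) — d² to each: A:72, B:41, C:40, D:61 → nearest is C
(2, 1) — d² to each: A:89, B:20, C:49, D:32 → nearest is B
Tally — A:1, B:1, C:2. C captures the most (2).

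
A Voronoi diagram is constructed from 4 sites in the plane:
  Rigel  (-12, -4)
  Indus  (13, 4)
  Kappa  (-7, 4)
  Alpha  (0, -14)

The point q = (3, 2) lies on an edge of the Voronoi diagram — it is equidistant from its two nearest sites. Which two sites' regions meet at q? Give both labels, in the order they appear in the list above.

Indus and Kappa

Squared distances from q to each site:
d²(q, Rigel) = (3−(-12))² + (2−(-4))² = 225 + 36 = 261
d²(q, Indus) = (3−13)² + (2−4)² = 100 + 4 = 104
d²(q, Kappa) = (3−(-7))² + (2−4)² = 100 + 4 = 104
d²(q, Alpha) = (3−0)² + (2−(-14))² = 9 + 256 = 265
q is equidistant from Indus and Kappa (both at squared distance 104), and every other site is strictly farther — so q lies on the Indus–Kappa Voronoi edge.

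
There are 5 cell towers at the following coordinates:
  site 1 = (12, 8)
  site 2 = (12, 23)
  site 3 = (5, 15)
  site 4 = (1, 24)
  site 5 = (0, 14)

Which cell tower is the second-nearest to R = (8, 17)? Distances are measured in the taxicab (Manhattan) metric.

site 2

d(R, site 1) = |8−12| + |17−8| = 4 + 9 = 13
d(R, site 2) = |8−12| + |17−23| = 4 + 6 = 10
d(R, site 3) = |8−5| + |17−15| = 3 + 2 = 5
d(R, site 4) = |8−1| + |17−24| = 7 + 7 = 14
d(R, site 5) = |8−0| + |17−14| = 8 + 3 = 11
Sorted ascending: site 3, site 2, site 5, … — the second-nearest is site 2.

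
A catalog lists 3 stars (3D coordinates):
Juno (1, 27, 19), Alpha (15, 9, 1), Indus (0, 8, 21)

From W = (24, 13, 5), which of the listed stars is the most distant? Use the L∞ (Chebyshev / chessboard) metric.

d(W, Juno) = max(23, 14, 14) = 23
d(W, Alpha) = max(9, 4, 4) = 9
d(W, Indus) = max(24, 5, 16) = 24
The largest is to Indus.

Indus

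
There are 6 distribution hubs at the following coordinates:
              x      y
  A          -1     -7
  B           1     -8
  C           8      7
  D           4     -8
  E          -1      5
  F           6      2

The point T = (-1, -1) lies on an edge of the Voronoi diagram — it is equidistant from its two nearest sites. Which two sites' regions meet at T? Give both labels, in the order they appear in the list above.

A and E

Squared distances from T to each site:
|TA|² = (-1−(-1))² + (-1−(-7))² = 0 + 36 = 36
|TB|² = (-1−1)² + (-1−(-8))² = 4 + 49 = 53
|TC|² = (-1−8)² + (-1−7)² = 81 + 64 = 145
|TD|² = (-1−4)² + (-1−(-8))² = 25 + 49 = 74
|TE|² = (-1−(-1))² + (-1−5)² = 0 + 36 = 36
|TF|² = (-1−6)² + (-1−2)² = 49 + 9 = 58
T is equidistant from A and E (both at squared distance 36), and every other site is strictly farther — so T lies on the A–E Voronoi edge.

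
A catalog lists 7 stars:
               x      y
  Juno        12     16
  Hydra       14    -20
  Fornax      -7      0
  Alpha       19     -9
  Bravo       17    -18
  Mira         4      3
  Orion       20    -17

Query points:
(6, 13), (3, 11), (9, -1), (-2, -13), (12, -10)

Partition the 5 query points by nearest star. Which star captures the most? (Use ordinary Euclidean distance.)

(6, 13) — d² to each: Juno:45, Hydra:1153, Fornax:338, Alpha:653, Bravo:1082, Mira:104, Orion:1096 → nearest is Juno
(3, 11) — d² to each: Juno:106, Hydra:1082, Fornax:221, Alpha:656, Bravo:1037, Mira:65, Orion:1073 → nearest is Mira
(9, -1) — d² to each: Juno:298, Hydra:386, Fornax:257, Alpha:164, Bravo:353, Mira:41, Orion:377 → nearest is Mira
(-2, -13) — d² to each: Juno:1037, Hydra:305, Fornax:194, Alpha:457, Bravo:386, Mira:292, Orion:500 → nearest is Fornax
(12, -10) — d² to each: Juno:676, Hydra:104, Fornax:461, Alpha:50, Bravo:89, Mira:233, Orion:113 → nearest is Alpha
Tally — Juno:1, Fornax:1, Alpha:1, Mira:2. Mira captures the most (2).

Mira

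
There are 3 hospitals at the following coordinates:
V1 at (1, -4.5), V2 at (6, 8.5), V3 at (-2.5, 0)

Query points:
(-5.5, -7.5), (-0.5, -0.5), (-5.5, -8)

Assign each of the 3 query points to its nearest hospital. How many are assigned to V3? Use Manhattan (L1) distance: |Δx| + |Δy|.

(-5.5, -7.5) — d to each: V1:9.5, V2:27.5, V3:10.5 → nearest is V1
(-0.5, -0.5) — d to each: V1:5.5, V2:15.5, V3:2.5 → nearest is V3
(-5.5, -8) — d to each: V1:10, V2:28, V3:11 → nearest is V1
1 of the 3 points has V3 as nearest.

1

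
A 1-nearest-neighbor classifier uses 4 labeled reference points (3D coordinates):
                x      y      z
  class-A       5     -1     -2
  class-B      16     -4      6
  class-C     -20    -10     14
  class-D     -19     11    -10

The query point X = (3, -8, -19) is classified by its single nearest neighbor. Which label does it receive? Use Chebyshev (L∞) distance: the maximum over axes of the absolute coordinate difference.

class-A

d(X, class-A) = max(2, 7, 17) = 17
d(X, class-B) = max(13, 4, 25) = 25
d(X, class-C) = max(23, 2, 33) = 33
d(X, class-D) = max(22, 19, 9) = 22
class-A is nearest.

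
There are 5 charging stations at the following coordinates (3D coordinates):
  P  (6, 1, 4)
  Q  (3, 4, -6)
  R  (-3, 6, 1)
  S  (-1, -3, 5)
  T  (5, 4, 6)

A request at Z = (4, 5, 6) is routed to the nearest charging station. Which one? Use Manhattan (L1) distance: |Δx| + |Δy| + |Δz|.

d(Z,P) = |4−6| + |5−1| + |6−4| = 2 + 4 + 2 = 8
d(Z,Q) = |4−3| + |5−4| + |6−(-6)| = 1 + 1 + 12 = 14
d(Z,R) = |4−(-3)| + |5−6| + |6−1| = 7 + 1 + 5 = 13
d(Z,S) = |4−(-1)| + |5−(-3)| + |6−5| = 5 + 8 + 1 = 14
d(Z,T) = |4−5| + |5−4| + |6−6| = 1 + 1 + 0 = 2
The smallest is to T, so Z lies in the Voronoi region of T.

T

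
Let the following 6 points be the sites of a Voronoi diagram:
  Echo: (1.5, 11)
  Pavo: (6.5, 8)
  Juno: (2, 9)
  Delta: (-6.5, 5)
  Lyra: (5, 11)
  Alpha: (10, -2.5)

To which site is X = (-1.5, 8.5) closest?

Compare squared distances (the ordering matches that of the actual distances):
d²(X, Echo) = 9 + 6.25 = 15.25
d²(X, Pavo) = 64 + 0.25 = 64.25
d²(X, Juno) = 12.25 + 0.25 = 12.5
d²(X, Delta) = 25 + 12.25 = 37.25
d²(X, Lyra) = 42.25 + 6.25 = 48.5
d²(X, Alpha) = 132.25 + 121 = 253.25
The smallest is to Juno, so X lies in the Voronoi region of Juno.

Juno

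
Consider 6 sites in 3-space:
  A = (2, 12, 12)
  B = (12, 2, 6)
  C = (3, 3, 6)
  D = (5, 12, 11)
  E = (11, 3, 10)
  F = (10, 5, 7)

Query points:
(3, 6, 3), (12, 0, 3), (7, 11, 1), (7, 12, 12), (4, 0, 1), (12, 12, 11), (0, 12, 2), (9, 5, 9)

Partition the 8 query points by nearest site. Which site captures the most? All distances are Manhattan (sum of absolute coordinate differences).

(3, 6, 3) — d to each: A:16, B:16, C:6, D:16, E:18, F:12 → nearest is C
(12, 0, 3) — d to each: A:31, B:5, C:15, D:27, E:11, F:11 → nearest is B
(7, 11, 1) — d to each: A:17, B:19, C:17, D:13, E:21, F:15 → nearest is D
(7, 12, 12) — d to each: A:5, B:21, C:19, D:3, E:15, F:15 → nearest is D
(4, 0, 1) — d to each: A:25, B:15, C:9, D:23, E:19, F:17 → nearest is C
(12, 12, 11) — d to each: A:11, B:15, C:23, D:7, E:11, F:13 → nearest is D
(0, 12, 2) — d to each: A:12, B:26, C:16, D:14, E:28, F:22 → nearest is A
(9, 5, 9) — d to each: A:17, B:9, C:11, D:13, E:5, F:3 → nearest is F
Tally — A:1, B:1, C:2, D:3, F:1. D captures the most (3).

D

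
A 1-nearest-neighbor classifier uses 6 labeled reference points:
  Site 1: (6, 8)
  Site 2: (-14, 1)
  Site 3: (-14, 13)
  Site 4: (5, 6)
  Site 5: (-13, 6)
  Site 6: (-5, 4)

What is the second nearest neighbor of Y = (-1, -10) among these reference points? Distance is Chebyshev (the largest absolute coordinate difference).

d(Y, Site 1) = max(7, 18) = 18
d(Y, Site 2) = max(13, 11) = 13
d(Y, Site 3) = max(13, 23) = 23
d(Y, Site 4) = max(6, 16) = 16
d(Y, Site 5) = max(12, 16) = 16
d(Y, Site 6) = max(4, 14) = 14
Sorted ascending: Site 2, Site 6, Site 4, … — the second-nearest is Site 6.

Site 6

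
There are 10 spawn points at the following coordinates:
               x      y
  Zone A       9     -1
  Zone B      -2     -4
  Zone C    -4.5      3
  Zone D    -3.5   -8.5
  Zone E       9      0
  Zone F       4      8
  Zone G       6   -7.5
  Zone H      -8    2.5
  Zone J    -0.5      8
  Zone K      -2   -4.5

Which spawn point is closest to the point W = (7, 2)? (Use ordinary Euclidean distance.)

Compare squared distances (the ordering matches that of the actual distances):
d²(W, Zone A) = (7−9)² + (2−(-1))² = 4 + 9 = 13
d²(W, Zone B) = (7−(-2))² + (2−(-4))² = 81 + 36 = 117
d²(W, Zone C) = (7−(-4.5))² + (2−3)² = 132.25 + 1 = 133.25
d²(W, Zone D) = (7−(-3.5))² + (2−(-8.5))² = 110.25 + 110.25 = 220.5
d²(W, Zone E) = (7−9)² + (2−0)² = 4 + 4 = 8
d²(W, Zone F) = (7−4)² + (2−8)² = 9 + 36 = 45
d²(W, Zone G) = (7−6)² + (2−(-7.5))² = 1 + 90.25 = 91.25
d²(W, Zone H) = (7−(-8))² + (2−2.5)² = 225 + 0.25 = 225.25
d²(W, Zone J) = (7−(-0.5))² + (2−8)² = 56.25 + 36 = 92.25
d²(W, Zone K) = (7−(-2))² + (2−(-4.5))² = 81 + 42.25 = 123.25
Minimum is at Zone E.

Zone E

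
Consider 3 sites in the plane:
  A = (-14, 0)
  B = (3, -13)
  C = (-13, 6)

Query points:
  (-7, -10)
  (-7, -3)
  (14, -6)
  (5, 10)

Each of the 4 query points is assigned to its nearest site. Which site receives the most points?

B

(-7, -10) — d² to each: A:149, B:109, C:292 → nearest is B
(-7, -3) — d² to each: A:58, B:200, C:117 → nearest is A
(14, -6) — d² to each: A:820, B:170, C:873 → nearest is B
(5, 10) — d² to each: A:461, B:533, C:340 → nearest is C
Tally — A:1, B:2, C:1. B captures the most (2).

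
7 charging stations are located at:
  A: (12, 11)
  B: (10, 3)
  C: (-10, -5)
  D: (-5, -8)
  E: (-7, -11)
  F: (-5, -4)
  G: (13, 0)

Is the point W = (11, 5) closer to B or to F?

B

Compare squared distances:
|WB|² = (11−10)² + (5−3)² = 1 + 4 = 5
|WF|² = (11−(-5))² + (5−(-4))² = 256 + 81 = 337
5 < 337, so B is closer.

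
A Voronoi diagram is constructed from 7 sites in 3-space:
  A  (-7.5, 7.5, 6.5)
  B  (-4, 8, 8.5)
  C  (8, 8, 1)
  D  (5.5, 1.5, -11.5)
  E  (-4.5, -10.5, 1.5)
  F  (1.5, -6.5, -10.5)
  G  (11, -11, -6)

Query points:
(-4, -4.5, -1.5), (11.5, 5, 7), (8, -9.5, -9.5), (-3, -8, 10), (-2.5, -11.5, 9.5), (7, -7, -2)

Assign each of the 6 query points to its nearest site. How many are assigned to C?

1

(-4, -4.5, -1.5) — d² to each: A:220.25, B:256.25, C:306.5, D:226.25, E:45.25, F:115.25, G:287.5 → nearest is E
(11.5, 5, 7) — d² to each: A:367.5, B:251.5, C:57.25, D:390.5, E:526.5, F:538.5, G:425.25 → nearest is C
(8, -9.5, -9.5) — d² to each: A:785.25, B:774.25, C:416.5, D:131.25, E:278.25, F:52.25, G:23.5 → nearest is G
(-3, -8, 10) — d² to each: A:272.75, B:259.25, C:458, D:624.75, E:80.75, F:442.75, G:461 → nearest is E
(-2.5, -11.5, 9.5) — d² to each: A:395, B:383.5, C:562.75, D:674, E:69, F:441, G:422.75 → nearest is E
(7, -7, -2) — d² to each: A:492.75, B:456.25, C:235, D:164.75, E:156.75, F:102.75, G:48 → nearest is G
1 of the 6 points has C as nearest.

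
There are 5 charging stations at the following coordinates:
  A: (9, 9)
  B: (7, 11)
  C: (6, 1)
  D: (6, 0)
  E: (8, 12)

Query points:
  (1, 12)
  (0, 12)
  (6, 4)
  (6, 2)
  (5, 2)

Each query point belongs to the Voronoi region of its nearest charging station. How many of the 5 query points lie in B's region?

2

(1, 12) — d² to each: A:73, B:37, C:146, D:169, E:49 → nearest is B
(0, 12) — d² to each: A:90, B:50, C:157, D:180, E:64 → nearest is B
(6, 4) — d² to each: A:34, B:50, C:9, D:16, E:68 → nearest is C
(6, 2) — d² to each: A:58, B:82, C:1, D:4, E:104 → nearest is C
(5, 2) — d² to each: A:65, B:85, C:2, D:5, E:109 → nearest is C
2 of the 5 points have B as nearest.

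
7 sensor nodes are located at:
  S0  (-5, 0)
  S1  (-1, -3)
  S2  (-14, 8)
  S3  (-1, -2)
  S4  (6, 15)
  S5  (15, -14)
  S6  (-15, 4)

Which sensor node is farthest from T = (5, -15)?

Compare squared distances (the ordering matches that of the actual distances):
|TS0|² = (5−(-5))² + (-15−0)² = 100 + 225 = 325
|TS1|² = (5−(-1))² + (-15−(-3))² = 36 + 144 = 180
|TS2|² = (5−(-14))² + (-15−8)² = 361 + 529 = 890
|TS3|² = (5−(-1))² + (-15−(-2))² = 36 + 169 = 205
|TS4|² = (5−6)² + (-15−15)² = 1 + 900 = 901
|TS5|² = (5−15)² + (-15−(-14))² = 100 + 1 = 101
|TS6|² = (5−(-15))² + (-15−4)² = 400 + 361 = 761
The largest is to S4.

S4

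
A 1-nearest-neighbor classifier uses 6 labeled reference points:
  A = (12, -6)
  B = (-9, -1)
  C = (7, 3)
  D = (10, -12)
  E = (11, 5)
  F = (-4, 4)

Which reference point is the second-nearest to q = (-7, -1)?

Squared Euclidean distances:
|qA|² = (-7−12)² + (-1−(-6))² = 361 + 25 = 386
|qB|² = (-7−(-9))² + (-1−(-1))² = 4 + 0 = 4
|qC|² = (-7−7)² + (-1−3)² = 196 + 16 = 212
|qD|² = (-7−10)² + (-1−(-12))² = 289 + 121 = 410
|qE|² = (-7−11)² + (-1−5)² = 324 + 36 = 360
|qF|² = (-7−(-4))² + (-1−4)² = 9 + 25 = 34
Sorted ascending: B, F, C, … — the second-nearest is F.

F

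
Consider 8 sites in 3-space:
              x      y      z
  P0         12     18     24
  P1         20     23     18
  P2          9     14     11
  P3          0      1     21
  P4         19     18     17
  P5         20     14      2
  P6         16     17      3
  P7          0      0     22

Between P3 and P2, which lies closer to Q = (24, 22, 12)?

P2

Compare squared distances:
|QP3|² = (24−0)² + (22−1)² + (12−21)² = 576 + 441 + 81 = 1098
|QP2|² = (24−9)² + (22−14)² + (12−11)² = 225 + 64 + 1 = 290
1098 > 290, so P2 is closer.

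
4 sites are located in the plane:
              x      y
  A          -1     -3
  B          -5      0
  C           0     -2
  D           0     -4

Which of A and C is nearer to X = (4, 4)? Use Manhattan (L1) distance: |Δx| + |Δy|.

d(X,A) = |4−(-1)| + |4−(-3)| = 5 + 7 = 12
d(X,C) = |4−0| + |4−(-2)| = 4 + 6 = 10
12 > 10, so C is closer.

C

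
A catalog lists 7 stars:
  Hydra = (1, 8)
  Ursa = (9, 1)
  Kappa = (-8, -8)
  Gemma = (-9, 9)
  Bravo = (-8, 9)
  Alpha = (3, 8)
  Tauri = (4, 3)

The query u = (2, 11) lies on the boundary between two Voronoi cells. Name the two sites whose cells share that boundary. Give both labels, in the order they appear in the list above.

Hydra and Alpha

Squared distances from u to each site:
d²(u, Hydra) = 1 + 9 = 10
d²(u, Ursa) = 49 + 100 = 149
d²(u, Kappa) = 100 + 361 = 461
d²(u, Gemma) = 121 + 4 = 125
d²(u, Bravo) = 100 + 4 = 104
d²(u, Alpha) = 1 + 9 = 10
d²(u, Tauri) = 4 + 64 = 68
u is equidistant from Hydra and Alpha (both at squared distance 10), and every other site is strictly farther — so u lies on the Hydra–Alpha Voronoi edge.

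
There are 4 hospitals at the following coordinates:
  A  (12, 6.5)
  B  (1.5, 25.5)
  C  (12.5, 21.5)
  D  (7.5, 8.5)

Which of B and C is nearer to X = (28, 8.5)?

Compare squared distances:
|XB|² = (28−1.5)² + (8.5−25.5)² = 702.25 + 289 = 991.25
|XC|² = (28−12.5)² + (8.5−21.5)² = 240.25 + 169 = 409.25
991.25 > 409.25, so C is closer.

C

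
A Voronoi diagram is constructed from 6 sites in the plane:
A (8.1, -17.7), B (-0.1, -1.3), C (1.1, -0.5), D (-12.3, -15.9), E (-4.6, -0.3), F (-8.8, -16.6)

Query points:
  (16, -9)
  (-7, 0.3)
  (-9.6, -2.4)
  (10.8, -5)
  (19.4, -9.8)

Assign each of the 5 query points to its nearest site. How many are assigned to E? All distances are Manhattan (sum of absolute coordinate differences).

2

(16, -9) — d to each: A:16.6, B:23.8, C:23.4, D:35.2, E:29.3, F:32.4 → nearest is A
(-7, 0.3) — d to each: A:33.1, B:8.5, C:8.9, D:21.5, E:3, F:18.7 → nearest is E
(-9.6, -2.4) — d to each: A:33, B:10.6, C:12.6, D:16.2, E:7.1, F:15 → nearest is E
(10.8, -5) — d to each: A:15.4, B:14.6, C:14.2, D:34, E:20.1, F:31.2 → nearest is C
(19.4, -9.8) — d to each: A:19.2, B:28, C:27.6, D:37.8, E:33.5, F:35 → nearest is A
2 of the 5 points have E as nearest.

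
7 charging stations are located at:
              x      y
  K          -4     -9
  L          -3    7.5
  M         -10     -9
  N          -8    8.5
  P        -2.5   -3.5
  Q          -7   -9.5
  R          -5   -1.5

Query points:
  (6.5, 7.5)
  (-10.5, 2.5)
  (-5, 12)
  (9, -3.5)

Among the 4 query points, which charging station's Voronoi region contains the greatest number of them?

(6.5, 7.5) — d² to each: K:382.5, L:90.25, M:544.5, N:211.25, P:202, Q:471.25, R:213.25 → nearest is L
(-10.5, 2.5) — d² to each: K:174.5, L:81.25, M:132.5, N:42.25, P:100, Q:156.25, R:46.25 → nearest is N
(-5, 12) — d² to each: K:442, L:24.25, M:466, N:21.25, P:246.5, Q:466.25, R:182.25 → nearest is N
(9, -3.5) — d² to each: K:199.25, L:265, M:391.25, N:433, P:132.25, Q:292, R:200 → nearest is P
Tally — L:1, N:2, P:1. N captures the most (2).

N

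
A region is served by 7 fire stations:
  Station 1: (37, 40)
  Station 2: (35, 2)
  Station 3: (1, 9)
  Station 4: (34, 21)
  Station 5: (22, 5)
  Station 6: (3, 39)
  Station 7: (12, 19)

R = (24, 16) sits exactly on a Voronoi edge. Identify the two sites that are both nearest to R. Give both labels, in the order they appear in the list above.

Station 4 and Station 5

Squared distances from R to each site:
d²(R, Station 1) = (24−37)² + (16−40)² = 169 + 576 = 745
d²(R, Station 2) = (24−35)² + (16−2)² = 121 + 196 = 317
d²(R, Station 3) = (24−1)² + (16−9)² = 529 + 49 = 578
d²(R, Station 4) = (24−34)² + (16−21)² = 100 + 25 = 125
d²(R, Station 5) = (24−22)² + (16−5)² = 4 + 121 = 125
d²(R, Station 6) = (24−3)² + (16−39)² = 441 + 529 = 970
d²(R, Station 7) = (24−12)² + (16−19)² = 144 + 9 = 153
R is equidistant from Station 4 and Station 5 (both at squared distance 125), and every other site is strictly farther — so R lies on the Station 4–Station 5 Voronoi edge.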